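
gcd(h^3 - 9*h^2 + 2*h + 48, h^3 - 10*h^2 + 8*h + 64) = h^2 - 6*h - 16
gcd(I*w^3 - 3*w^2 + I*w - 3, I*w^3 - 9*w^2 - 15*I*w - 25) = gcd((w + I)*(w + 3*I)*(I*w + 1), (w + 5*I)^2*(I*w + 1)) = w - I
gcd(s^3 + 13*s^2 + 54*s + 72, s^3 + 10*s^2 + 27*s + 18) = s^2 + 9*s + 18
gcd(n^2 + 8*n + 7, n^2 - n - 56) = n + 7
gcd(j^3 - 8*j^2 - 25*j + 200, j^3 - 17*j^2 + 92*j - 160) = j^2 - 13*j + 40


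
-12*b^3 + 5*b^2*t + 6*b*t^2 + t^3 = (-b + t)*(3*b + t)*(4*b + t)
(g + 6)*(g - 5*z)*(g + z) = g^3 - 4*g^2*z + 6*g^2 - 5*g*z^2 - 24*g*z - 30*z^2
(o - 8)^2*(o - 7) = o^3 - 23*o^2 + 176*o - 448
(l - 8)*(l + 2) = l^2 - 6*l - 16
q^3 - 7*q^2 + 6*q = q*(q - 6)*(q - 1)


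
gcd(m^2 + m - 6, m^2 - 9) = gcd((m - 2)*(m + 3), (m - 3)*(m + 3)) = m + 3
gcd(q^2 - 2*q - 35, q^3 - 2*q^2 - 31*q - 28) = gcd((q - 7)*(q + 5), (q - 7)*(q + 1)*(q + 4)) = q - 7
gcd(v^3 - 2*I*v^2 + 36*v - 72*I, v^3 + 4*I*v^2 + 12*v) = v^2 + 4*I*v + 12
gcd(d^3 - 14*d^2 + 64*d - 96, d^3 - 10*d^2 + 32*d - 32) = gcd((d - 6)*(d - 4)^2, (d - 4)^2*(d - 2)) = d^2 - 8*d + 16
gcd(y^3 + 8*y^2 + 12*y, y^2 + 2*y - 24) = y + 6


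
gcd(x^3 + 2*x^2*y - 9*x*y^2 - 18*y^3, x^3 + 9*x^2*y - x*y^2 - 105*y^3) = x - 3*y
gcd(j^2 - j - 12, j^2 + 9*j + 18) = j + 3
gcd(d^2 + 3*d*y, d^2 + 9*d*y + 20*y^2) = 1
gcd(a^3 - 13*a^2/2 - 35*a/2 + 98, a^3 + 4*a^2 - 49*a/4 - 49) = a^2 + a/2 - 14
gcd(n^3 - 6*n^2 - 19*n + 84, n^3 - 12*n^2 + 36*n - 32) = 1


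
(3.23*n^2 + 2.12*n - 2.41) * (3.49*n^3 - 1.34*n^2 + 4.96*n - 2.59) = 11.2727*n^5 + 3.0706*n^4 + 4.7691*n^3 + 5.3789*n^2 - 17.4444*n + 6.2419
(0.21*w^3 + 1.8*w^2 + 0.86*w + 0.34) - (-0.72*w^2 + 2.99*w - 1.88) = 0.21*w^3 + 2.52*w^2 - 2.13*w + 2.22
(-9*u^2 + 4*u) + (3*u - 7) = -9*u^2 + 7*u - 7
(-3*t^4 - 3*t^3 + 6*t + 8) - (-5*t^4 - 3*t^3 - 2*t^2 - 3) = 2*t^4 + 2*t^2 + 6*t + 11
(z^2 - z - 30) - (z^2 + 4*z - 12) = -5*z - 18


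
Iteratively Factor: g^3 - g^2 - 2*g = (g - 2)*(g^2 + g) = g*(g - 2)*(g + 1)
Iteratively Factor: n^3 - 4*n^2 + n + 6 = (n - 2)*(n^2 - 2*n - 3) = (n - 2)*(n + 1)*(n - 3)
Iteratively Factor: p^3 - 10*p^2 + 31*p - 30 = (p - 3)*(p^2 - 7*p + 10) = (p - 3)*(p - 2)*(p - 5)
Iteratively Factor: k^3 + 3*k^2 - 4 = (k + 2)*(k^2 + k - 2) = (k + 2)^2*(k - 1)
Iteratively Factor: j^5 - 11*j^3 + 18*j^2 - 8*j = (j - 2)*(j^4 + 2*j^3 - 7*j^2 + 4*j) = (j - 2)*(j - 1)*(j^3 + 3*j^2 - 4*j) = (j - 2)*(j - 1)^2*(j^2 + 4*j) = (j - 2)*(j - 1)^2*(j + 4)*(j)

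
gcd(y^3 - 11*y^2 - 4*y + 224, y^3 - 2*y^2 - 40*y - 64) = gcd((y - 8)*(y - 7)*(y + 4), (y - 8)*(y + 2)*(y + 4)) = y^2 - 4*y - 32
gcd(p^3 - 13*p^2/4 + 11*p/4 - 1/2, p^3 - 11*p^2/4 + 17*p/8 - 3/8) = p^2 - 5*p/4 + 1/4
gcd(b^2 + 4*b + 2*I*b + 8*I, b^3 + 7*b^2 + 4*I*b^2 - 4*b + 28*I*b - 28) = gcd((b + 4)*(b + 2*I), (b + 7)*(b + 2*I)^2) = b + 2*I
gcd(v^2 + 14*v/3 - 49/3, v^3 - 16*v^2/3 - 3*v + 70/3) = v - 7/3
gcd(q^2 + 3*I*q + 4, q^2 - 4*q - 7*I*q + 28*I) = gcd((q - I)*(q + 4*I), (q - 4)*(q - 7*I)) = 1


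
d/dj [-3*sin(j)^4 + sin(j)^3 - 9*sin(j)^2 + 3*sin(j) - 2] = 3*(-4*sin(j)^3 + sin(j)^2 - 6*sin(j) + 1)*cos(j)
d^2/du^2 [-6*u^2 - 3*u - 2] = -12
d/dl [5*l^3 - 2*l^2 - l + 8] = 15*l^2 - 4*l - 1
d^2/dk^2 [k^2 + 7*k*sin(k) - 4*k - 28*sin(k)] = -7*k*sin(k) + 28*sin(k) + 14*cos(k) + 2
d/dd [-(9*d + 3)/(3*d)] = d^(-2)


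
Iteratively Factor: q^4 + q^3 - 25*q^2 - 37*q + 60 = (q + 4)*(q^3 - 3*q^2 - 13*q + 15) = (q - 5)*(q + 4)*(q^2 + 2*q - 3) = (q - 5)*(q + 3)*(q + 4)*(q - 1)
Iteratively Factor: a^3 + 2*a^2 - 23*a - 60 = (a + 4)*(a^2 - 2*a - 15) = (a - 5)*(a + 4)*(a + 3)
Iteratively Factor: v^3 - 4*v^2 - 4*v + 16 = (v + 2)*(v^2 - 6*v + 8) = (v - 4)*(v + 2)*(v - 2)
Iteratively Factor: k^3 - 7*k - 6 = (k + 2)*(k^2 - 2*k - 3) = (k - 3)*(k + 2)*(k + 1)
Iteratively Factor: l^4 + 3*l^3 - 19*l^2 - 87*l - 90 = (l - 5)*(l^3 + 8*l^2 + 21*l + 18) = (l - 5)*(l + 3)*(l^2 + 5*l + 6) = (l - 5)*(l + 3)^2*(l + 2)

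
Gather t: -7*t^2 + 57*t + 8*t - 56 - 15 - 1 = -7*t^2 + 65*t - 72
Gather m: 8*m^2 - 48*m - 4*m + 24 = 8*m^2 - 52*m + 24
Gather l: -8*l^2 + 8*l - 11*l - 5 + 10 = -8*l^2 - 3*l + 5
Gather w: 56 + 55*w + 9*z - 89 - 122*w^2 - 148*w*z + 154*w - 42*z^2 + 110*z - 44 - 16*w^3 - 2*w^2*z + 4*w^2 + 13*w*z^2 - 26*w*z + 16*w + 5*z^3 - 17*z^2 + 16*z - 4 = -16*w^3 + w^2*(-2*z - 118) + w*(13*z^2 - 174*z + 225) + 5*z^3 - 59*z^2 + 135*z - 81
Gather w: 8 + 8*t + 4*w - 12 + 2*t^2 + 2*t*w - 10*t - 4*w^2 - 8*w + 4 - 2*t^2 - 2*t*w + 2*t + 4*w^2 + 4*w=0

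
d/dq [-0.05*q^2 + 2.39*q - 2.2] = 2.39 - 0.1*q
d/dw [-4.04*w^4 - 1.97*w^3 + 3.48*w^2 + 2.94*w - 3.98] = -16.16*w^3 - 5.91*w^2 + 6.96*w + 2.94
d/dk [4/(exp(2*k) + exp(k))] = 4*(-2*exp(k) - 1)*exp(-k)/(exp(k) + 1)^2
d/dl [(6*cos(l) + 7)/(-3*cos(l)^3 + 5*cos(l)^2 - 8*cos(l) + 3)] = 16*(-36*cos(l)^3 - 33*cos(l)^2 + 70*cos(l) - 74)*sin(l)/(-41*cos(l) + 10*cos(2*l) - 3*cos(3*l) + 22)^2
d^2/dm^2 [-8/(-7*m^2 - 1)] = 112*(21*m^2 - 1)/(7*m^2 + 1)^3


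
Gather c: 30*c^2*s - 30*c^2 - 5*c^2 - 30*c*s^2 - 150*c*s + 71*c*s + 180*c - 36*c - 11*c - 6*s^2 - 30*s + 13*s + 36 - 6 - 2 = c^2*(30*s - 35) + c*(-30*s^2 - 79*s + 133) - 6*s^2 - 17*s + 28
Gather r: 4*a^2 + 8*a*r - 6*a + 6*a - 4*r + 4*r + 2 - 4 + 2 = 4*a^2 + 8*a*r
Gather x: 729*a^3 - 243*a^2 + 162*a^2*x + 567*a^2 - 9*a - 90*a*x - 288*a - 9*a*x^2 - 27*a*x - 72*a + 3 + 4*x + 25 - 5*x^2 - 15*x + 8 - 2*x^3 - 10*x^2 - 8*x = 729*a^3 + 324*a^2 - 369*a - 2*x^3 + x^2*(-9*a - 15) + x*(162*a^2 - 117*a - 19) + 36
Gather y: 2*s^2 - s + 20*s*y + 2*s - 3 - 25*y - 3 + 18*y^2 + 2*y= 2*s^2 + s + 18*y^2 + y*(20*s - 23) - 6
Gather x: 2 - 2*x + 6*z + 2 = -2*x + 6*z + 4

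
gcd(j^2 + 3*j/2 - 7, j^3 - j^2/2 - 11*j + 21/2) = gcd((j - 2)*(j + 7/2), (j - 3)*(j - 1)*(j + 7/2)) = j + 7/2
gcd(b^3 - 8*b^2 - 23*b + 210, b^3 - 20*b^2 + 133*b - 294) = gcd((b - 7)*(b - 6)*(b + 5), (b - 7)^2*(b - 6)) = b^2 - 13*b + 42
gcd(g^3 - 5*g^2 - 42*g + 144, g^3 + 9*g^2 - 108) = g^2 + 3*g - 18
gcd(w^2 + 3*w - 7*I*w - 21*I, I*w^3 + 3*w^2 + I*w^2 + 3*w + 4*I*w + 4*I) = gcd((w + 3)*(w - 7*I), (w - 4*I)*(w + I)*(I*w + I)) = 1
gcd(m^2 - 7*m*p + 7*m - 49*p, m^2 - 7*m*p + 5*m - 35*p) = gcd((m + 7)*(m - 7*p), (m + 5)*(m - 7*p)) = -m + 7*p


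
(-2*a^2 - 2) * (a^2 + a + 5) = -2*a^4 - 2*a^3 - 12*a^2 - 2*a - 10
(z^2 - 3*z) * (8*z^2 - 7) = 8*z^4 - 24*z^3 - 7*z^2 + 21*z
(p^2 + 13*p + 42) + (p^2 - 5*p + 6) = 2*p^2 + 8*p + 48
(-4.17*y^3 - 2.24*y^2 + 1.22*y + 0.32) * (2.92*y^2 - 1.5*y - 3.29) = -12.1764*y^5 - 0.285800000000001*y^4 + 20.6417*y^3 + 6.474*y^2 - 4.4938*y - 1.0528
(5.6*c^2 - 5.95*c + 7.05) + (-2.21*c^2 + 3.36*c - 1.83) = 3.39*c^2 - 2.59*c + 5.22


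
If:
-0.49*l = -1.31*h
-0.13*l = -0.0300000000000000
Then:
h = 0.09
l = 0.23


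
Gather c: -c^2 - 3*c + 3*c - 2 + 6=4 - c^2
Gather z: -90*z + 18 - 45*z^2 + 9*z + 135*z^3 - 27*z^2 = 135*z^3 - 72*z^2 - 81*z + 18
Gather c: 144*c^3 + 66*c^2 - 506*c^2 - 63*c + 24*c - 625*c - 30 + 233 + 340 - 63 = 144*c^3 - 440*c^2 - 664*c + 480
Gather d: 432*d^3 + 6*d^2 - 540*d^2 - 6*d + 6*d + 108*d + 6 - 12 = 432*d^3 - 534*d^2 + 108*d - 6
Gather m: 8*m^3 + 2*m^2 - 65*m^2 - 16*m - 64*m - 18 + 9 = 8*m^3 - 63*m^2 - 80*m - 9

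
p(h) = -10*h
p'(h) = -10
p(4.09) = -40.90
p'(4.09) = -10.00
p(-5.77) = 57.70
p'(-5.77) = -10.00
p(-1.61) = 16.10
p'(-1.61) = -10.00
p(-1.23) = 12.30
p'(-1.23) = -10.00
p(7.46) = -74.60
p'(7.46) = -10.00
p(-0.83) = 8.30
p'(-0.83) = -10.00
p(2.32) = -23.20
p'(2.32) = -10.00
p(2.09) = -20.90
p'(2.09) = -10.00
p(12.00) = -120.00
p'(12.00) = -10.00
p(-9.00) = 90.00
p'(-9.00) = -10.00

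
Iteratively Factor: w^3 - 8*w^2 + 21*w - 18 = (w - 2)*(w^2 - 6*w + 9) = (w - 3)*(w - 2)*(w - 3)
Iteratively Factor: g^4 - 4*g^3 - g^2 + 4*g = (g - 1)*(g^3 - 3*g^2 - 4*g) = g*(g - 1)*(g^2 - 3*g - 4) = g*(g - 1)*(g + 1)*(g - 4)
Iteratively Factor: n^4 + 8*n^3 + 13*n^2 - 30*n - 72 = (n + 3)*(n^3 + 5*n^2 - 2*n - 24) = (n - 2)*(n + 3)*(n^2 + 7*n + 12) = (n - 2)*(n + 3)^2*(n + 4)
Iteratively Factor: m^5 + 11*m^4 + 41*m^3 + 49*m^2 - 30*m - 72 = (m + 3)*(m^4 + 8*m^3 + 17*m^2 - 2*m - 24) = (m + 3)^2*(m^3 + 5*m^2 + 2*m - 8) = (m - 1)*(m + 3)^2*(m^2 + 6*m + 8) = (m - 1)*(m + 3)^2*(m + 4)*(m + 2)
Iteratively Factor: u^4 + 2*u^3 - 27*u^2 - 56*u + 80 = (u - 1)*(u^3 + 3*u^2 - 24*u - 80) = (u - 1)*(u + 4)*(u^2 - u - 20) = (u - 5)*(u - 1)*(u + 4)*(u + 4)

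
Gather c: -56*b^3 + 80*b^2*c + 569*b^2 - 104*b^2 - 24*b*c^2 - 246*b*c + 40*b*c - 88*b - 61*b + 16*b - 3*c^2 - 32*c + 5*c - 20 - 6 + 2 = -56*b^3 + 465*b^2 - 133*b + c^2*(-24*b - 3) + c*(80*b^2 - 206*b - 27) - 24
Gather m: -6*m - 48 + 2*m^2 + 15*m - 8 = 2*m^2 + 9*m - 56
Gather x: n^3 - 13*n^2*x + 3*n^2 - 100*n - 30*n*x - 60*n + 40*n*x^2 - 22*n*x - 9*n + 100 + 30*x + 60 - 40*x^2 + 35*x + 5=n^3 + 3*n^2 - 169*n + x^2*(40*n - 40) + x*(-13*n^2 - 52*n + 65) + 165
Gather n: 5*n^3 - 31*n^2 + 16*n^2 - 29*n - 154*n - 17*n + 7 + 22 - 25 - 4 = 5*n^3 - 15*n^2 - 200*n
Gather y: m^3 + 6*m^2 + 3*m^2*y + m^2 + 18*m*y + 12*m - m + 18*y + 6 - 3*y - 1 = m^3 + 7*m^2 + 11*m + y*(3*m^2 + 18*m + 15) + 5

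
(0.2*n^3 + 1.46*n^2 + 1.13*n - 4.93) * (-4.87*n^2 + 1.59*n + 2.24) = -0.974*n^5 - 6.7922*n^4 - 2.7337*n^3 + 29.0762*n^2 - 5.3075*n - 11.0432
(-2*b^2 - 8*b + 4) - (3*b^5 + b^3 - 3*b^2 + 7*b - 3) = -3*b^5 - b^3 + b^2 - 15*b + 7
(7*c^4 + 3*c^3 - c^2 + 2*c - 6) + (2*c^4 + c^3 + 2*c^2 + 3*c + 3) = 9*c^4 + 4*c^3 + c^2 + 5*c - 3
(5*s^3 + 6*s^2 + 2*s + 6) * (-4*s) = -20*s^4 - 24*s^3 - 8*s^2 - 24*s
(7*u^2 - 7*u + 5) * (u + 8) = 7*u^3 + 49*u^2 - 51*u + 40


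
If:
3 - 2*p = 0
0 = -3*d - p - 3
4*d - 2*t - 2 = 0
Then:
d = -3/2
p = 3/2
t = -4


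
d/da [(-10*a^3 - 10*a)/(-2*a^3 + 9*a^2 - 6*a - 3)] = 10*(-9*a^4 + 8*a^3 + 18*a^2 + 3)/(4*a^6 - 36*a^5 + 105*a^4 - 96*a^3 - 18*a^2 + 36*a + 9)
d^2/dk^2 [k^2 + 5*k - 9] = 2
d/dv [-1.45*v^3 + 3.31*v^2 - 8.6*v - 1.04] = -4.35*v^2 + 6.62*v - 8.6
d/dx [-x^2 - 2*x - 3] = -2*x - 2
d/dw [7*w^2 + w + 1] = 14*w + 1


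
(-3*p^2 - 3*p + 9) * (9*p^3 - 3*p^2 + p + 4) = -27*p^5 - 18*p^4 + 87*p^3 - 42*p^2 - 3*p + 36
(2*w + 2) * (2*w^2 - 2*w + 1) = 4*w^3 - 2*w + 2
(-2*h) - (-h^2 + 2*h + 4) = h^2 - 4*h - 4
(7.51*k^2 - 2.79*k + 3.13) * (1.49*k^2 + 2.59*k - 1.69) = 11.1899*k^4 + 15.2938*k^3 - 15.2543*k^2 + 12.8218*k - 5.2897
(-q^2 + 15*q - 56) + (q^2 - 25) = 15*q - 81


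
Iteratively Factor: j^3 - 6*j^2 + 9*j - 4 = (j - 1)*(j^2 - 5*j + 4) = (j - 1)^2*(j - 4)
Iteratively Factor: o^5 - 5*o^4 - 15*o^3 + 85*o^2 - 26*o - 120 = (o - 5)*(o^4 - 15*o^2 + 10*o + 24) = (o - 5)*(o + 4)*(o^3 - 4*o^2 + o + 6) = (o - 5)*(o - 2)*(o + 4)*(o^2 - 2*o - 3) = (o - 5)*(o - 3)*(o - 2)*(o + 4)*(o + 1)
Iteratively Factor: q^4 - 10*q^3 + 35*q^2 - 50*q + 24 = (q - 4)*(q^3 - 6*q^2 + 11*q - 6) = (q - 4)*(q - 2)*(q^2 - 4*q + 3) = (q - 4)*(q - 3)*(q - 2)*(q - 1)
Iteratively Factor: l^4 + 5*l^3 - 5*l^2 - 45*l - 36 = (l + 1)*(l^3 + 4*l^2 - 9*l - 36) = (l - 3)*(l + 1)*(l^2 + 7*l + 12) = (l - 3)*(l + 1)*(l + 4)*(l + 3)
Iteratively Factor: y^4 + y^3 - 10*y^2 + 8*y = (y - 2)*(y^3 + 3*y^2 - 4*y) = y*(y - 2)*(y^2 + 3*y - 4) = y*(y - 2)*(y + 4)*(y - 1)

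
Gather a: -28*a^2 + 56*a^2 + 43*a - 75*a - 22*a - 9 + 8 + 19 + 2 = 28*a^2 - 54*a + 20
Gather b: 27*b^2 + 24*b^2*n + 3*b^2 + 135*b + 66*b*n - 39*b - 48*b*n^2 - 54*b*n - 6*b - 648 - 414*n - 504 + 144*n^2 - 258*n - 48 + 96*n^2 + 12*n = b^2*(24*n + 30) + b*(-48*n^2 + 12*n + 90) + 240*n^2 - 660*n - 1200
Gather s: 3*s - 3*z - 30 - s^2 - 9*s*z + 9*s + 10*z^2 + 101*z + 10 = -s^2 + s*(12 - 9*z) + 10*z^2 + 98*z - 20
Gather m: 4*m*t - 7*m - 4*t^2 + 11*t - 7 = m*(4*t - 7) - 4*t^2 + 11*t - 7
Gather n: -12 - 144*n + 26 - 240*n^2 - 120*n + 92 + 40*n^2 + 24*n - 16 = -200*n^2 - 240*n + 90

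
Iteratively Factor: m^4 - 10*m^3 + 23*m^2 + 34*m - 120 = (m - 5)*(m^3 - 5*m^2 - 2*m + 24) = (m - 5)*(m - 4)*(m^2 - m - 6) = (m - 5)*(m - 4)*(m - 3)*(m + 2)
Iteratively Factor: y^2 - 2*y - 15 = (y + 3)*(y - 5)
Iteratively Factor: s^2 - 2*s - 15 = (s + 3)*(s - 5)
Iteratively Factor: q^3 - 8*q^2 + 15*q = (q - 5)*(q^2 - 3*q) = (q - 5)*(q - 3)*(q)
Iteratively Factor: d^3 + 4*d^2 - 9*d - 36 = (d + 4)*(d^2 - 9) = (d + 3)*(d + 4)*(d - 3)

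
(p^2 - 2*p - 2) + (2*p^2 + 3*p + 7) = 3*p^2 + p + 5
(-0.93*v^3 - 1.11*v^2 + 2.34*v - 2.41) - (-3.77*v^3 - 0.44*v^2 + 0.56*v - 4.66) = 2.84*v^3 - 0.67*v^2 + 1.78*v + 2.25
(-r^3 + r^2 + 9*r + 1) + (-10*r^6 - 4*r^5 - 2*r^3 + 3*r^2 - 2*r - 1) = -10*r^6 - 4*r^5 - 3*r^3 + 4*r^2 + 7*r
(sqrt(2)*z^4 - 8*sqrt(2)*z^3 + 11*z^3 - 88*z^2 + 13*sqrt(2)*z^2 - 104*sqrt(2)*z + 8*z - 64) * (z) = sqrt(2)*z^5 - 8*sqrt(2)*z^4 + 11*z^4 - 88*z^3 + 13*sqrt(2)*z^3 - 104*sqrt(2)*z^2 + 8*z^2 - 64*z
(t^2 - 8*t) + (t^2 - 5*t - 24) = 2*t^2 - 13*t - 24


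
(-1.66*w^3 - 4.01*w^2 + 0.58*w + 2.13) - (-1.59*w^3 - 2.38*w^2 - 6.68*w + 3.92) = -0.0699999999999998*w^3 - 1.63*w^2 + 7.26*w - 1.79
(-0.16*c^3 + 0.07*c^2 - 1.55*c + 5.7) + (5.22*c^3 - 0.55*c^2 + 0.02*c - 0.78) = 5.06*c^3 - 0.48*c^2 - 1.53*c + 4.92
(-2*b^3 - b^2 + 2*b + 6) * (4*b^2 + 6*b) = -8*b^5 - 16*b^4 + 2*b^3 + 36*b^2 + 36*b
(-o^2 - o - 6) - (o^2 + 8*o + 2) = -2*o^2 - 9*o - 8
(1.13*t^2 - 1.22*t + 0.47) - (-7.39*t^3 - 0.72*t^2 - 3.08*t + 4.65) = 7.39*t^3 + 1.85*t^2 + 1.86*t - 4.18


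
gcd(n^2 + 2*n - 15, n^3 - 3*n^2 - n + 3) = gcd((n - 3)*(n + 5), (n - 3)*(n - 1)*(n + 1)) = n - 3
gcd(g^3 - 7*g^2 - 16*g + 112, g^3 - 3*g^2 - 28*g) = g^2 - 3*g - 28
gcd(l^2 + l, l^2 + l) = l^2 + l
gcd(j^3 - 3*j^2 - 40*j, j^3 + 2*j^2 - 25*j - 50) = j + 5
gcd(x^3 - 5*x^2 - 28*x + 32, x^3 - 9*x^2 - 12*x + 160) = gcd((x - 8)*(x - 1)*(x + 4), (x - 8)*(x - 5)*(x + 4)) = x^2 - 4*x - 32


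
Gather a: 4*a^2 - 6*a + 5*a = 4*a^2 - a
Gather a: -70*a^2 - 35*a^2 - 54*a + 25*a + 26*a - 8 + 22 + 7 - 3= -105*a^2 - 3*a + 18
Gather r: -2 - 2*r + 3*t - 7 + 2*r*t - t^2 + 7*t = r*(2*t - 2) - t^2 + 10*t - 9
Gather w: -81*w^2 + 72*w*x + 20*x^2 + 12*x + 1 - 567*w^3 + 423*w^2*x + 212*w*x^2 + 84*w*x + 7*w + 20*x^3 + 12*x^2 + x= -567*w^3 + w^2*(423*x - 81) + w*(212*x^2 + 156*x + 7) + 20*x^3 + 32*x^2 + 13*x + 1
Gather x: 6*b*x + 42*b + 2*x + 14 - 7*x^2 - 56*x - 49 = 42*b - 7*x^2 + x*(6*b - 54) - 35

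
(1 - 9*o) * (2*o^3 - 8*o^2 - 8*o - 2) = -18*o^4 + 74*o^3 + 64*o^2 + 10*o - 2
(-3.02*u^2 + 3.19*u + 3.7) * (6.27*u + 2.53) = -18.9354*u^3 + 12.3607*u^2 + 31.2697*u + 9.361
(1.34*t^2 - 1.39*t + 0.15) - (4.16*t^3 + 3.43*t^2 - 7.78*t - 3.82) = -4.16*t^3 - 2.09*t^2 + 6.39*t + 3.97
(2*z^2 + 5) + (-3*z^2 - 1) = 4 - z^2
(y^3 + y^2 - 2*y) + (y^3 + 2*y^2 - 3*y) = 2*y^3 + 3*y^2 - 5*y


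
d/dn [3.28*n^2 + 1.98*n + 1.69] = 6.56*n + 1.98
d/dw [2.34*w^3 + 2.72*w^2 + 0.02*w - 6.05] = 7.02*w^2 + 5.44*w + 0.02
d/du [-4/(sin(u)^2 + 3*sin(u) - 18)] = 4*(2*sin(u) + 3)*cos(u)/(sin(u)^2 + 3*sin(u) - 18)^2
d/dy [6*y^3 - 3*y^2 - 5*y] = 18*y^2 - 6*y - 5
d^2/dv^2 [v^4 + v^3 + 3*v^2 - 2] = 12*v^2 + 6*v + 6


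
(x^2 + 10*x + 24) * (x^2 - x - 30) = x^4 + 9*x^3 - 16*x^2 - 324*x - 720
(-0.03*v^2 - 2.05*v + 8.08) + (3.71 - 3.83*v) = -0.03*v^2 - 5.88*v + 11.79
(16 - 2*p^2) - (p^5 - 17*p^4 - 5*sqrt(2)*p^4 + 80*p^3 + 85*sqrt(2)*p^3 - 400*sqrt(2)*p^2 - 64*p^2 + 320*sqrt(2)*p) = -p^5 + 5*sqrt(2)*p^4 + 17*p^4 - 85*sqrt(2)*p^3 - 80*p^3 + 62*p^2 + 400*sqrt(2)*p^2 - 320*sqrt(2)*p + 16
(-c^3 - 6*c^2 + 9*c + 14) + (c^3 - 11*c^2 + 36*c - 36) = -17*c^2 + 45*c - 22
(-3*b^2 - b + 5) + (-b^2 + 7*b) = -4*b^2 + 6*b + 5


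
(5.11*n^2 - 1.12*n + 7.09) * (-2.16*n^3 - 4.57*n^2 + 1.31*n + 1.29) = -11.0376*n^5 - 20.9335*n^4 - 3.5019*n^3 - 27.2766*n^2 + 7.8431*n + 9.1461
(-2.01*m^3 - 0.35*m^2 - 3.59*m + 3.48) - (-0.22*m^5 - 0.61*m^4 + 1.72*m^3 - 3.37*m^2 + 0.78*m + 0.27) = 0.22*m^5 + 0.61*m^4 - 3.73*m^3 + 3.02*m^2 - 4.37*m + 3.21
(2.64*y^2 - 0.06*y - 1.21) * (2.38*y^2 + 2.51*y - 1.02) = 6.2832*y^4 + 6.4836*y^3 - 5.7232*y^2 - 2.9759*y + 1.2342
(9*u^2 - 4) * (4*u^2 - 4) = 36*u^4 - 52*u^2 + 16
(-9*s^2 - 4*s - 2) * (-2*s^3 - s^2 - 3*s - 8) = 18*s^5 + 17*s^4 + 35*s^3 + 86*s^2 + 38*s + 16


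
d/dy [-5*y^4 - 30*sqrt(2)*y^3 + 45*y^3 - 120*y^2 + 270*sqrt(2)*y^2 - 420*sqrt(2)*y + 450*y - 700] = -20*y^3 - 90*sqrt(2)*y^2 + 135*y^2 - 240*y + 540*sqrt(2)*y - 420*sqrt(2) + 450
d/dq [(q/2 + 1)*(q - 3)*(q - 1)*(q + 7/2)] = 2*q^3 + 9*q^2/4 - 12*q - 23/4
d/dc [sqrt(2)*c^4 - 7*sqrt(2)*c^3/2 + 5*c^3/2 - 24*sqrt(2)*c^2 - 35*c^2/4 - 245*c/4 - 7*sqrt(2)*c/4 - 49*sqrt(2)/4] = 4*sqrt(2)*c^3 - 21*sqrt(2)*c^2/2 + 15*c^2/2 - 48*sqrt(2)*c - 35*c/2 - 245/4 - 7*sqrt(2)/4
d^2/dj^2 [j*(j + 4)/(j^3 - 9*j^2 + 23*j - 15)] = 2*(j^6 + 12*j^5 - 177*j^4 + 544*j^3 - 45*j^2 - 1620*j + 1605)/(j^9 - 27*j^8 + 312*j^7 - 2016*j^6 + 7986*j^5 - 19998*j^4 + 31472*j^3 - 29880*j^2 + 15525*j - 3375)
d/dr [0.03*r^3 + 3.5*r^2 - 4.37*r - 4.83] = 0.09*r^2 + 7.0*r - 4.37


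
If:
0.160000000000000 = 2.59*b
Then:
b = 0.06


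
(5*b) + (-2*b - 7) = 3*b - 7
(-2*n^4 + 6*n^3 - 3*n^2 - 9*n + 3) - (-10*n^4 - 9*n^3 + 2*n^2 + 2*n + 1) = 8*n^4 + 15*n^3 - 5*n^2 - 11*n + 2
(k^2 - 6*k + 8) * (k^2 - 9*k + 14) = k^4 - 15*k^3 + 76*k^2 - 156*k + 112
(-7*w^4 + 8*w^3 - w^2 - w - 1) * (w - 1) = -7*w^5 + 15*w^4 - 9*w^3 + 1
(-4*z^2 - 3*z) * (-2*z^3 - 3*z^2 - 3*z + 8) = 8*z^5 + 18*z^4 + 21*z^3 - 23*z^2 - 24*z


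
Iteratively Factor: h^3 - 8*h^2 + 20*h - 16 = (h - 2)*(h^2 - 6*h + 8) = (h - 2)^2*(h - 4)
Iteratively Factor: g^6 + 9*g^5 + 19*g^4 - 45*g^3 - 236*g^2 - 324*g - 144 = (g + 2)*(g^5 + 7*g^4 + 5*g^3 - 55*g^2 - 126*g - 72) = (g + 2)^2*(g^4 + 5*g^3 - 5*g^2 - 45*g - 36) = (g + 2)^2*(g + 4)*(g^3 + g^2 - 9*g - 9) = (g - 3)*(g + 2)^2*(g + 4)*(g^2 + 4*g + 3) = (g - 3)*(g + 2)^2*(g + 3)*(g + 4)*(g + 1)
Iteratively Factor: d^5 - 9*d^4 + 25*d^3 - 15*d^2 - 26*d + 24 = (d - 4)*(d^4 - 5*d^3 + 5*d^2 + 5*d - 6) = (d - 4)*(d + 1)*(d^3 - 6*d^2 + 11*d - 6) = (d - 4)*(d - 3)*(d + 1)*(d^2 - 3*d + 2) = (d - 4)*(d - 3)*(d - 1)*(d + 1)*(d - 2)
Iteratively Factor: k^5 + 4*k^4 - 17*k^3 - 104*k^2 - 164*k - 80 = (k + 2)*(k^4 + 2*k^3 - 21*k^2 - 62*k - 40) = (k + 2)^2*(k^3 - 21*k - 20) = (k + 1)*(k + 2)^2*(k^2 - k - 20) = (k - 5)*(k + 1)*(k + 2)^2*(k + 4)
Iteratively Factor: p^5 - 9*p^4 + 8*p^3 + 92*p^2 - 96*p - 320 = (p - 4)*(p^4 - 5*p^3 - 12*p^2 + 44*p + 80) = (p - 4)*(p + 2)*(p^3 - 7*p^2 + 2*p + 40) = (p - 5)*(p - 4)*(p + 2)*(p^2 - 2*p - 8) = (p - 5)*(p - 4)*(p + 2)^2*(p - 4)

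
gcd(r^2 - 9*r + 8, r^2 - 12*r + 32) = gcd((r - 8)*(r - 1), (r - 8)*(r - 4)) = r - 8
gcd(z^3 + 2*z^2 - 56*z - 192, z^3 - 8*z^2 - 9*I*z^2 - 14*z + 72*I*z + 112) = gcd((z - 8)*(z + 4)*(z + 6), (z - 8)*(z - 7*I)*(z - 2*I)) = z - 8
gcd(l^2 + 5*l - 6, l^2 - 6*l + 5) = l - 1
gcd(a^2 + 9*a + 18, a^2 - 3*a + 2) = 1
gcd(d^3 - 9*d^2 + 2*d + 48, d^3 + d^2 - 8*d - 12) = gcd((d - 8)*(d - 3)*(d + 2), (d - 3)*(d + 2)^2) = d^2 - d - 6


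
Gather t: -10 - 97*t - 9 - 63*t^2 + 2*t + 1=-63*t^2 - 95*t - 18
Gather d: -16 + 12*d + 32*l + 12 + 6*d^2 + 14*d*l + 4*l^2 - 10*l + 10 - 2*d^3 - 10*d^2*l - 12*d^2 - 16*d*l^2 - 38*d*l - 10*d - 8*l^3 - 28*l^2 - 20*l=-2*d^3 + d^2*(-10*l - 6) + d*(-16*l^2 - 24*l + 2) - 8*l^3 - 24*l^2 + 2*l + 6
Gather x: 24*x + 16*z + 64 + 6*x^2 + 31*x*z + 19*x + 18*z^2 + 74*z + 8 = 6*x^2 + x*(31*z + 43) + 18*z^2 + 90*z + 72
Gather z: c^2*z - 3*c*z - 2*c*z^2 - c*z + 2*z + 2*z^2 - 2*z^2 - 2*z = -2*c*z^2 + z*(c^2 - 4*c)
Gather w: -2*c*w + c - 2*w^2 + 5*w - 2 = c - 2*w^2 + w*(5 - 2*c) - 2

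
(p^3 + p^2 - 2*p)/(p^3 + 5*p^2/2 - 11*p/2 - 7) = 2*p*(p^2 + p - 2)/(2*p^3 + 5*p^2 - 11*p - 14)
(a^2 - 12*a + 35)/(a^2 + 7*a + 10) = (a^2 - 12*a + 35)/(a^2 + 7*a + 10)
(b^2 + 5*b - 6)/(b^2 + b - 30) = (b - 1)/(b - 5)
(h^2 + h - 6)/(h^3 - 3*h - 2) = (h + 3)/(h^2 + 2*h + 1)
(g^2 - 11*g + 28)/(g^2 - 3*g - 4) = (g - 7)/(g + 1)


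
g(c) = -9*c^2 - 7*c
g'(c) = -18*c - 7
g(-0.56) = 1.10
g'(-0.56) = 3.08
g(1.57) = -33.17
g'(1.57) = -35.26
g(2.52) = -74.79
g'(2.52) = -52.36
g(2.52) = -74.79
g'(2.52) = -52.36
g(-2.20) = -28.16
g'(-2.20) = 32.60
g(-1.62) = -12.28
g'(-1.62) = 22.16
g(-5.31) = -216.59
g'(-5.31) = 88.58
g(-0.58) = 1.03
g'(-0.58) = 3.44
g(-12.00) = -1212.00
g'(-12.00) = 209.00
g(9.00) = -792.00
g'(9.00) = -169.00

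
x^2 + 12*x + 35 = (x + 5)*(x + 7)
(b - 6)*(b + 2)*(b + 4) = b^3 - 28*b - 48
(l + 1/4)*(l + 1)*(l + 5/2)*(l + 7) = l^4 + 43*l^3/4 + 237*l^2/8 + 97*l/4 + 35/8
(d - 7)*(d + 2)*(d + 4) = d^3 - d^2 - 34*d - 56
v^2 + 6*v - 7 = (v - 1)*(v + 7)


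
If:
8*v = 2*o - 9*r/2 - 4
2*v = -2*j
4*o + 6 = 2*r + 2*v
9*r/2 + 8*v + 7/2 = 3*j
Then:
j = -11/4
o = -31/8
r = -15/2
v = 11/4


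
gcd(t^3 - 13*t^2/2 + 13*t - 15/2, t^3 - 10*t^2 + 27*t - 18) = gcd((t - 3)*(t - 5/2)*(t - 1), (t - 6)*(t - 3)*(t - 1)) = t^2 - 4*t + 3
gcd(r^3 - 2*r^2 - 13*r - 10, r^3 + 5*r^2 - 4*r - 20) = r + 2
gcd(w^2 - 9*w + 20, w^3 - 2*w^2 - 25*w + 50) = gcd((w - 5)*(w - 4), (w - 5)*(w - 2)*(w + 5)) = w - 5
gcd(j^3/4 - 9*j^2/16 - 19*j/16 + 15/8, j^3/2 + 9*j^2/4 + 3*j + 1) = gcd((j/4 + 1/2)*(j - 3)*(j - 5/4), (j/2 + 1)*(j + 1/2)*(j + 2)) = j + 2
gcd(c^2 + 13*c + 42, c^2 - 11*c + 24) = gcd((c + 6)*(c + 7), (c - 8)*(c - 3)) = 1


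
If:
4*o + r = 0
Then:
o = -r/4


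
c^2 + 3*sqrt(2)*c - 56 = (c - 4*sqrt(2))*(c + 7*sqrt(2))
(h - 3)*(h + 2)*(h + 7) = h^3 + 6*h^2 - 13*h - 42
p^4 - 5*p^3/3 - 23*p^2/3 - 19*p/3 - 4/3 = (p - 4)*(p + 1/3)*(p + 1)^2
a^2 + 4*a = a*(a + 4)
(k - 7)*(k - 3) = k^2 - 10*k + 21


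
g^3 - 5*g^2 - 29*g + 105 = (g - 7)*(g - 3)*(g + 5)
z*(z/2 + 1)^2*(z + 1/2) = z^4/4 + 9*z^3/8 + 3*z^2/2 + z/2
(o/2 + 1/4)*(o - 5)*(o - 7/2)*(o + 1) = o^4/2 - 7*o^3/2 + 21*o^2/8 + 11*o + 35/8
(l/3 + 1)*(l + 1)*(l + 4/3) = l^3/3 + 16*l^2/9 + 25*l/9 + 4/3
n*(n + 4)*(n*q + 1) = n^3*q + 4*n^2*q + n^2 + 4*n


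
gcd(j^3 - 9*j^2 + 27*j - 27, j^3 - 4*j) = 1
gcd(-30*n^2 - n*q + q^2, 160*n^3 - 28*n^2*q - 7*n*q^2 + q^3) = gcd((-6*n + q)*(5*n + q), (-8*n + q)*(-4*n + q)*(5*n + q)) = 5*n + q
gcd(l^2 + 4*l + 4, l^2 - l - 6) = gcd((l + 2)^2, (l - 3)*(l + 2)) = l + 2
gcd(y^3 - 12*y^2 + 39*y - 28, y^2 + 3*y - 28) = y - 4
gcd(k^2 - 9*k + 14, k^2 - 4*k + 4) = k - 2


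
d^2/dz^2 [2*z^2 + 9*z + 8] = 4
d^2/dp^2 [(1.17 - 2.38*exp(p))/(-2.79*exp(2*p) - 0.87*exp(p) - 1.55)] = (18.526158*exp(4*p) - 42.206562*exp(3*p) - 70.273683*exp(2*p) + 16.143657*exp(p) + 7.295695)*exp(p)/(21.717639*exp(6*p) + 20.316501*exp(5*p) + 42.531318*exp(4*p) + 23.232393*exp(3*p) + 23.62851*exp(2*p) + 6.270525*exp(p) + 3.723875)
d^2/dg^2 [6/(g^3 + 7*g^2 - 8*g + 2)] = 12*(-(3*g + 7)*(g^3 + 7*g^2 - 8*g + 2) + (3*g^2 + 14*g - 8)^2)/(g^3 + 7*g^2 - 8*g + 2)^3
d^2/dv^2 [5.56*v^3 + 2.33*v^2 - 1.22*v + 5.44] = 33.36*v + 4.66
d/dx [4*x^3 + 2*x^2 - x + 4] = 12*x^2 + 4*x - 1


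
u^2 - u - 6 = (u - 3)*(u + 2)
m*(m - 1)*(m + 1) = m^3 - m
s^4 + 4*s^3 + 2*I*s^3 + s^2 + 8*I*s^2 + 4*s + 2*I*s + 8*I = (s + 4)*(s - I)*(s + I)*(s + 2*I)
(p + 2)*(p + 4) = p^2 + 6*p + 8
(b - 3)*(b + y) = b^2 + b*y - 3*b - 3*y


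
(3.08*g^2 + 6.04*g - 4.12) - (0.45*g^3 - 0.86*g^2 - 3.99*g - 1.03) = -0.45*g^3 + 3.94*g^2 + 10.03*g - 3.09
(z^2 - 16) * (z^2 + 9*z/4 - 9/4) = z^4 + 9*z^3/4 - 73*z^2/4 - 36*z + 36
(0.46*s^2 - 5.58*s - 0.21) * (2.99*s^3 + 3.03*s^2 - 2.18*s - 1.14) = 1.3754*s^5 - 15.2904*s^4 - 18.5381*s^3 + 11.0037*s^2 + 6.819*s + 0.2394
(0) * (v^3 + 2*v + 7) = 0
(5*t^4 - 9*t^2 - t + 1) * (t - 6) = 5*t^5 - 30*t^4 - 9*t^3 + 53*t^2 + 7*t - 6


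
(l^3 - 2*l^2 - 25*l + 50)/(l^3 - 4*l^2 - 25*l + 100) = (l - 2)/(l - 4)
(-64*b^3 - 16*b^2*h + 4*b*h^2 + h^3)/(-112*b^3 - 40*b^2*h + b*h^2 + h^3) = (4*b - h)/(7*b - h)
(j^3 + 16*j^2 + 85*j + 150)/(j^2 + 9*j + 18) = (j^2 + 10*j + 25)/(j + 3)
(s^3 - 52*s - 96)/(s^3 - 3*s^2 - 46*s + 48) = (s + 2)/(s - 1)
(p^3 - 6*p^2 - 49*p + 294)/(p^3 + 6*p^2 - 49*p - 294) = (p - 6)/(p + 6)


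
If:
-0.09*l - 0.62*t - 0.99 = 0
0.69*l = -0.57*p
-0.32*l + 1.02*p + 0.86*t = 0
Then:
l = -0.82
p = 0.99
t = -1.48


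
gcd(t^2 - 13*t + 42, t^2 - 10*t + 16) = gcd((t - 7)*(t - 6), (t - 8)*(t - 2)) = 1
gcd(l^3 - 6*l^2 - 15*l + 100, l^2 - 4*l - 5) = l - 5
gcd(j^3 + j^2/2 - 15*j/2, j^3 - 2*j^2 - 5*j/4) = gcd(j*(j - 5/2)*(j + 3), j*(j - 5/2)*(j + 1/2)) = j^2 - 5*j/2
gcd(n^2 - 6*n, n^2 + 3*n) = n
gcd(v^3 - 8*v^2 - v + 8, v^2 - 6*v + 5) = v - 1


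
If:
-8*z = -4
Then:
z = 1/2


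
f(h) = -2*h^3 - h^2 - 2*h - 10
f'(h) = -6*h^2 - 2*h - 2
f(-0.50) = -9.00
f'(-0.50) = -2.50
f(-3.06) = 44.06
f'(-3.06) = -52.06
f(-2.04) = 6.90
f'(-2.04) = -22.89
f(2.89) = -72.41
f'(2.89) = -57.89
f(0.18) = -10.40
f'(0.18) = -2.55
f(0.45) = -11.28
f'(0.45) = -4.12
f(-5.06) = 233.62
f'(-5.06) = -145.50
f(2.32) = -45.00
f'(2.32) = -38.93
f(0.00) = -10.00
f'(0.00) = -2.00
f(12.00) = -3634.00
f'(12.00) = -890.00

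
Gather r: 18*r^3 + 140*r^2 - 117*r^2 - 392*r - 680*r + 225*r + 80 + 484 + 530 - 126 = 18*r^3 + 23*r^2 - 847*r + 968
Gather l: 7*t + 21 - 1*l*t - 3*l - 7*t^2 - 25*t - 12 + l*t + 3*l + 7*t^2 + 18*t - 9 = 0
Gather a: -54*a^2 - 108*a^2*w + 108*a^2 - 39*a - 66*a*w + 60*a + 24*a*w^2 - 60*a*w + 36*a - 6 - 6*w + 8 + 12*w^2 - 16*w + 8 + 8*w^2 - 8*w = a^2*(54 - 108*w) + a*(24*w^2 - 126*w + 57) + 20*w^2 - 30*w + 10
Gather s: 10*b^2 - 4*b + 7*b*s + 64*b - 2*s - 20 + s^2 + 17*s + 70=10*b^2 + 60*b + s^2 + s*(7*b + 15) + 50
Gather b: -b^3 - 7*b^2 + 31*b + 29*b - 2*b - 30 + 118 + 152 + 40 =-b^3 - 7*b^2 + 58*b + 280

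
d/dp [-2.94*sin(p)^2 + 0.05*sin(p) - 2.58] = (0.05 - 5.88*sin(p))*cos(p)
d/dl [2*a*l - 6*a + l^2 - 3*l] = 2*a + 2*l - 3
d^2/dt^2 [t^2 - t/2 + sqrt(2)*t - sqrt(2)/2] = 2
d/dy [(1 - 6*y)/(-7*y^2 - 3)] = 2*(-21*y^2 + 7*y + 9)/(49*y^4 + 42*y^2 + 9)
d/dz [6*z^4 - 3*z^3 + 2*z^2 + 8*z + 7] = 24*z^3 - 9*z^2 + 4*z + 8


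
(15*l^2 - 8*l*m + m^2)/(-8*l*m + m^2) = (-15*l^2 + 8*l*m - m^2)/(m*(8*l - m))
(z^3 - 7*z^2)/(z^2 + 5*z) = z*(z - 7)/(z + 5)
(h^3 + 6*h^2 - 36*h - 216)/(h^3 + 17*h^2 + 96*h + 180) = (h - 6)/(h + 5)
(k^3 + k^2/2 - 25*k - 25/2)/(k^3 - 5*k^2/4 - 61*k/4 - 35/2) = 2*(2*k^2 + 11*k + 5)/(4*k^2 + 15*k + 14)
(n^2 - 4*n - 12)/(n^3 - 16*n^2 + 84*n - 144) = (n + 2)/(n^2 - 10*n + 24)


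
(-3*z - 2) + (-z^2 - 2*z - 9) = -z^2 - 5*z - 11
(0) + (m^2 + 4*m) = m^2 + 4*m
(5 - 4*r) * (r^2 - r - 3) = -4*r^3 + 9*r^2 + 7*r - 15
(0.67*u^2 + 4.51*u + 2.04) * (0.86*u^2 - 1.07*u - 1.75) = 0.5762*u^4 + 3.1617*u^3 - 4.2438*u^2 - 10.0753*u - 3.57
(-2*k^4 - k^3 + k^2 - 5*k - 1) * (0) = 0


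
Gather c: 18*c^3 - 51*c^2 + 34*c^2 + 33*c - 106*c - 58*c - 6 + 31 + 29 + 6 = 18*c^3 - 17*c^2 - 131*c + 60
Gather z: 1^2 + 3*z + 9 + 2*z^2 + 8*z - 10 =2*z^2 + 11*z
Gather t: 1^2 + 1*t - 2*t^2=-2*t^2 + t + 1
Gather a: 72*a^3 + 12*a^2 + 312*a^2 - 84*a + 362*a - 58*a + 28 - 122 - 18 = 72*a^3 + 324*a^2 + 220*a - 112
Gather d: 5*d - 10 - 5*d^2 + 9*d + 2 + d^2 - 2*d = -4*d^2 + 12*d - 8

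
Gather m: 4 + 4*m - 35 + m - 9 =5*m - 40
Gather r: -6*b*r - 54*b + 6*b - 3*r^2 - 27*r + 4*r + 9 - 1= -48*b - 3*r^2 + r*(-6*b - 23) + 8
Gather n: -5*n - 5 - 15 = -5*n - 20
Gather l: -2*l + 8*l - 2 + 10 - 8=6*l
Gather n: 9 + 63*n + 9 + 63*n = 126*n + 18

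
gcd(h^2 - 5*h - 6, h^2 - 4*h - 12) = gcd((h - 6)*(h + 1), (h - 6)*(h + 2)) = h - 6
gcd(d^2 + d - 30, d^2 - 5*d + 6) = 1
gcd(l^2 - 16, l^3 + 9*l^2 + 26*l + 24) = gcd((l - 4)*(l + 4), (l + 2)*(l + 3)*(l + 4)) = l + 4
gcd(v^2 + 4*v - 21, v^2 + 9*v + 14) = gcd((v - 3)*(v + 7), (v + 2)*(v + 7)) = v + 7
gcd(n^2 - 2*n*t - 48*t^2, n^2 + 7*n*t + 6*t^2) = n + 6*t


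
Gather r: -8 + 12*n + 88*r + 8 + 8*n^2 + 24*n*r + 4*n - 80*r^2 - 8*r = 8*n^2 + 16*n - 80*r^2 + r*(24*n + 80)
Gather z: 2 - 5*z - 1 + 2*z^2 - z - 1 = 2*z^2 - 6*z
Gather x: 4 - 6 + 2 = 0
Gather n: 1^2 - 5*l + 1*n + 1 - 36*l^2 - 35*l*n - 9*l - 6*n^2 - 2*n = -36*l^2 - 14*l - 6*n^2 + n*(-35*l - 1) + 2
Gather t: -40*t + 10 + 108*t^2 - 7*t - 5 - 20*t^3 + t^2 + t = -20*t^3 + 109*t^2 - 46*t + 5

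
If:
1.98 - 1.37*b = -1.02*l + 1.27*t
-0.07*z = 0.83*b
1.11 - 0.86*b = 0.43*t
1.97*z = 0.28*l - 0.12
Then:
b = -0.01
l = 1.28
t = 2.60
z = 0.12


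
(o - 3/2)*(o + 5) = o^2 + 7*o/2 - 15/2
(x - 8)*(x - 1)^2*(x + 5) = x^4 - 5*x^3 - 33*x^2 + 77*x - 40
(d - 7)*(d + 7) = d^2 - 49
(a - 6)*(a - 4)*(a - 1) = a^3 - 11*a^2 + 34*a - 24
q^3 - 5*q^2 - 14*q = q*(q - 7)*(q + 2)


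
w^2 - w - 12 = (w - 4)*(w + 3)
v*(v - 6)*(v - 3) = v^3 - 9*v^2 + 18*v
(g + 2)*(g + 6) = g^2 + 8*g + 12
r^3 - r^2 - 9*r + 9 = (r - 3)*(r - 1)*(r + 3)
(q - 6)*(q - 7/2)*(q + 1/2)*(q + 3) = q^4 - 6*q^3 - 43*q^2/4 + 237*q/4 + 63/2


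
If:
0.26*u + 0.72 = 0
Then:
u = -2.77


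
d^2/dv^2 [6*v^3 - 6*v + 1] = 36*v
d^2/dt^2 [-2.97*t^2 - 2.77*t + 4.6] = -5.94000000000000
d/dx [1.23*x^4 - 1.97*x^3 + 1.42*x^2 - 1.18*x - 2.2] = 4.92*x^3 - 5.91*x^2 + 2.84*x - 1.18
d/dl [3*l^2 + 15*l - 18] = 6*l + 15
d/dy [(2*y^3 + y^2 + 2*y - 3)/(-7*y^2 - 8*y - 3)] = 2*(-7*y^4 - 16*y^3 - 6*y^2 - 24*y - 15)/(49*y^4 + 112*y^3 + 106*y^2 + 48*y + 9)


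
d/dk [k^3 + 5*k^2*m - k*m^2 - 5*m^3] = 3*k^2 + 10*k*m - m^2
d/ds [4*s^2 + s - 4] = 8*s + 1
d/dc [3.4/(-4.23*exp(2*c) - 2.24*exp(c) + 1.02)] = (28.764*exp(c) + 7.616)*exp(c)/(4.23*exp(2*c) + 2.24*exp(c) - 1.02)^2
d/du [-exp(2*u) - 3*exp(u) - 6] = (-2*exp(u) - 3)*exp(u)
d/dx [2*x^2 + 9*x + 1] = 4*x + 9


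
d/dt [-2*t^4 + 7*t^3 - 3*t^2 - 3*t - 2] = -8*t^3 + 21*t^2 - 6*t - 3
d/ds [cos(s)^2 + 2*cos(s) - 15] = -2*(cos(s) + 1)*sin(s)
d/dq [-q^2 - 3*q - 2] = -2*q - 3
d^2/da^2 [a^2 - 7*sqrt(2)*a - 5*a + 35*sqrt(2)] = 2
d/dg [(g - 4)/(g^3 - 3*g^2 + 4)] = (g^3 - 3*g^2 - 3*g*(g - 4)*(g - 2) + 4)/(g^3 - 3*g^2 + 4)^2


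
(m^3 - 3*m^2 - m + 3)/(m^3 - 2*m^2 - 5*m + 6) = (m + 1)/(m + 2)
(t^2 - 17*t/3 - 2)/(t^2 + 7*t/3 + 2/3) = (t - 6)/(t + 2)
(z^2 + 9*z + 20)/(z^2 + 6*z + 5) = (z + 4)/(z + 1)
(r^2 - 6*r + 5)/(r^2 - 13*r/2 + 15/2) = 2*(r - 1)/(2*r - 3)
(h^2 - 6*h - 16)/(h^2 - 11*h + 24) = (h + 2)/(h - 3)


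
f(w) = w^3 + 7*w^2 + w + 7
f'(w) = 3*w^2 + 14*w + 1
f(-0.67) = 9.17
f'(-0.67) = -7.03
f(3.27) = 120.09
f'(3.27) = 78.86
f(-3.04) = 40.56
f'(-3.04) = -13.84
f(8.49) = 1132.01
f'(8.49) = 336.10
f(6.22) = 524.68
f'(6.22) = 204.15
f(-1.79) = 21.90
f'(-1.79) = -14.45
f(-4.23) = 52.33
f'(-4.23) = -4.54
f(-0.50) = 8.12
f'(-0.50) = -5.25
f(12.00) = 2755.00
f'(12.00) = 601.00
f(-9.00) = -164.00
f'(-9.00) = 118.00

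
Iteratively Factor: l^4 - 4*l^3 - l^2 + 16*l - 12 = (l - 3)*(l^3 - l^2 - 4*l + 4) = (l - 3)*(l - 2)*(l^2 + l - 2) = (l - 3)*(l - 2)*(l - 1)*(l + 2)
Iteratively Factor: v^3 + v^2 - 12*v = (v)*(v^2 + v - 12) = v*(v - 3)*(v + 4)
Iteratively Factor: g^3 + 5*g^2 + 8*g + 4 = (g + 1)*(g^2 + 4*g + 4) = (g + 1)*(g + 2)*(g + 2)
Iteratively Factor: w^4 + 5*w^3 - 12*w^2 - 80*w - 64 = (w + 4)*(w^3 + w^2 - 16*w - 16) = (w - 4)*(w + 4)*(w^2 + 5*w + 4) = (w - 4)*(w + 4)^2*(w + 1)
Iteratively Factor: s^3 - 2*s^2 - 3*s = (s + 1)*(s^2 - 3*s) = s*(s + 1)*(s - 3)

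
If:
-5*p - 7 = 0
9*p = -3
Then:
No Solution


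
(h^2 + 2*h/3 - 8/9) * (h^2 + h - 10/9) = h^4 + 5*h^3/3 - 4*h^2/3 - 44*h/27 + 80/81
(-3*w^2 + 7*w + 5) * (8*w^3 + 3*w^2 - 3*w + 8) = -24*w^5 + 47*w^4 + 70*w^3 - 30*w^2 + 41*w + 40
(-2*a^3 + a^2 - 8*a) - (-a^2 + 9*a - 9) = -2*a^3 + 2*a^2 - 17*a + 9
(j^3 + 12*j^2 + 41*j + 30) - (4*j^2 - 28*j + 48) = j^3 + 8*j^2 + 69*j - 18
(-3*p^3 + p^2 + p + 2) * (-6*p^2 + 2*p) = 18*p^5 - 12*p^4 - 4*p^3 - 10*p^2 + 4*p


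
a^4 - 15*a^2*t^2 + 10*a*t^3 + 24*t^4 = (a - 3*t)*(a - 2*t)*(a + t)*(a + 4*t)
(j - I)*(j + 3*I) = j^2 + 2*I*j + 3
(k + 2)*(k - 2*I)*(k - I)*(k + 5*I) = k^4 + 2*k^3 + 2*I*k^3 + 13*k^2 + 4*I*k^2 + 26*k - 10*I*k - 20*I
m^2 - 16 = (m - 4)*(m + 4)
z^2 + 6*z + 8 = (z + 2)*(z + 4)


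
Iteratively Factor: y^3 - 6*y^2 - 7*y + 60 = (y - 5)*(y^2 - y - 12) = (y - 5)*(y - 4)*(y + 3)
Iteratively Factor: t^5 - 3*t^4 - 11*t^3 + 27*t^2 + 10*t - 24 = (t + 1)*(t^4 - 4*t^3 - 7*t^2 + 34*t - 24) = (t - 4)*(t + 1)*(t^3 - 7*t + 6) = (t - 4)*(t + 1)*(t + 3)*(t^2 - 3*t + 2) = (t - 4)*(t - 1)*(t + 1)*(t + 3)*(t - 2)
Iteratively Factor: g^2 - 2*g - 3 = (g - 3)*(g + 1)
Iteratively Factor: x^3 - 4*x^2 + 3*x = (x - 3)*(x^2 - x) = x*(x - 3)*(x - 1)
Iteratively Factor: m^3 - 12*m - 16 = (m - 4)*(m^2 + 4*m + 4) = (m - 4)*(m + 2)*(m + 2)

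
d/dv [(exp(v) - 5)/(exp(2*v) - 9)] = (-2*(exp(v) - 5)*exp(v) + exp(2*v) - 9)*exp(v)/(exp(2*v) - 9)^2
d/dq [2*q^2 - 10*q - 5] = 4*q - 10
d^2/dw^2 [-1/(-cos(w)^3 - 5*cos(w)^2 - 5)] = ((1 - cos(4*w))*(3*cos(w) + 10)^2 + (3*cos(w) + 40*cos(2*w) + 9*cos(3*w))*(cos(w)^3 + 5*cos(w)^2 + 5))/(4*(cos(w)^3 + 5*cos(w)^2 + 5)^3)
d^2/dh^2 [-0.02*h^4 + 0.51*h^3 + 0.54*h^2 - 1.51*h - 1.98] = -0.24*h^2 + 3.06*h + 1.08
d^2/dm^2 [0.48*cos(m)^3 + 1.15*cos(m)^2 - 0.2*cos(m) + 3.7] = -0.16*cos(m) - 2.3*cos(2*m) - 1.08*cos(3*m)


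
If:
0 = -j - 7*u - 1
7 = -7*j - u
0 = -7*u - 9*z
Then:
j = -1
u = 0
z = 0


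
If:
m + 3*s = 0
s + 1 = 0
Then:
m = 3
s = -1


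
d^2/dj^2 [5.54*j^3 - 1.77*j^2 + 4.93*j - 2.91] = 33.24*j - 3.54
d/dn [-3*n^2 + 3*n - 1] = 3 - 6*n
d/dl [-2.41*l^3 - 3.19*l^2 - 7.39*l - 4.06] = -7.23*l^2 - 6.38*l - 7.39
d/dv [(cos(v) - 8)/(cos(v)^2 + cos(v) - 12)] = (cos(v)^2 - 16*cos(v) + 4)*sin(v)/(cos(v)^2 + cos(v) - 12)^2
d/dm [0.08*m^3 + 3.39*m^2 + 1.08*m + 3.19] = 0.24*m^2 + 6.78*m + 1.08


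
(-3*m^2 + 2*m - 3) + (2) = -3*m^2 + 2*m - 1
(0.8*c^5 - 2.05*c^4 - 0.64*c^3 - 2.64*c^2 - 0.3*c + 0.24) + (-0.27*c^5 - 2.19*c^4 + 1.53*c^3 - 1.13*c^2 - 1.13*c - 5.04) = 0.53*c^5 - 4.24*c^4 + 0.89*c^3 - 3.77*c^2 - 1.43*c - 4.8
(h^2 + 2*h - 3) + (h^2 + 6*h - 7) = 2*h^2 + 8*h - 10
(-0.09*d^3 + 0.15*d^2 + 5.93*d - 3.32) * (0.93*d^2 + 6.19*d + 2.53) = -0.0837*d^5 - 0.4176*d^4 + 6.2157*d^3 + 33.9986*d^2 - 5.5479*d - 8.3996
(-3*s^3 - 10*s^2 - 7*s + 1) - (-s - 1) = -3*s^3 - 10*s^2 - 6*s + 2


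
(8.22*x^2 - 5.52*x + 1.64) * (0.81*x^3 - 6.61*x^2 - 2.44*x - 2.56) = 6.6582*x^5 - 58.8054*x^4 + 17.7588*x^3 - 18.4148*x^2 + 10.1296*x - 4.1984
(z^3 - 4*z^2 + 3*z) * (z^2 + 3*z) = z^5 - z^4 - 9*z^3 + 9*z^2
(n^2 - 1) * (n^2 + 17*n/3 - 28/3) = n^4 + 17*n^3/3 - 31*n^2/3 - 17*n/3 + 28/3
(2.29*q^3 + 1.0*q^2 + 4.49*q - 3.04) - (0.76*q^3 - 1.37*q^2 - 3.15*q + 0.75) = 1.53*q^3 + 2.37*q^2 + 7.64*q - 3.79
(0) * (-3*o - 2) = 0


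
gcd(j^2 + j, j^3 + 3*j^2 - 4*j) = j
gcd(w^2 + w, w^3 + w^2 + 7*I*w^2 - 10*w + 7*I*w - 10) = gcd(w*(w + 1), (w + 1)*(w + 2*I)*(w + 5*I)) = w + 1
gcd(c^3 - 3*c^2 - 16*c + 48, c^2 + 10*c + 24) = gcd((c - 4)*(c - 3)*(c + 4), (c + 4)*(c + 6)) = c + 4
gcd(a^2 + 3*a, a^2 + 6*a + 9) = a + 3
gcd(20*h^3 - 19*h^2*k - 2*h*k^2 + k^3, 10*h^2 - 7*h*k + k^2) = 5*h - k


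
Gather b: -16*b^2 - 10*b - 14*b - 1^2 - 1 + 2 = -16*b^2 - 24*b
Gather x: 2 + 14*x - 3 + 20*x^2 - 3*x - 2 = 20*x^2 + 11*x - 3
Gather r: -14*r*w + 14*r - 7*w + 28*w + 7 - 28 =r*(14 - 14*w) + 21*w - 21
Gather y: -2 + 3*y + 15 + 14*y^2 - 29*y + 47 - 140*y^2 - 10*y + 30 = -126*y^2 - 36*y + 90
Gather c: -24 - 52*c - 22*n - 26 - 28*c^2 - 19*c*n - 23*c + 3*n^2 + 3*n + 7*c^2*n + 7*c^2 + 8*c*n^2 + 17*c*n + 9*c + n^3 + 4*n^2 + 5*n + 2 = c^2*(7*n - 21) + c*(8*n^2 - 2*n - 66) + n^3 + 7*n^2 - 14*n - 48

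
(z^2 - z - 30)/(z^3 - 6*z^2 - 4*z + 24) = (z + 5)/(z^2 - 4)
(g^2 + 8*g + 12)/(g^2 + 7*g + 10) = (g + 6)/(g + 5)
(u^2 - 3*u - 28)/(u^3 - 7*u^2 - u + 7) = (u + 4)/(u^2 - 1)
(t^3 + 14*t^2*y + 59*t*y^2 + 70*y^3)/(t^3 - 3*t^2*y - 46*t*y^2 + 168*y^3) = (t^2 + 7*t*y + 10*y^2)/(t^2 - 10*t*y + 24*y^2)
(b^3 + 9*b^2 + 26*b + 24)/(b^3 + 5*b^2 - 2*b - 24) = (b + 2)/(b - 2)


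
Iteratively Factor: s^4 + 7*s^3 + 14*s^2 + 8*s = (s)*(s^3 + 7*s^2 + 14*s + 8) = s*(s + 1)*(s^2 + 6*s + 8) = s*(s + 1)*(s + 4)*(s + 2)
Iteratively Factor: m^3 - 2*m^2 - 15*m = (m + 3)*(m^2 - 5*m) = (m - 5)*(m + 3)*(m)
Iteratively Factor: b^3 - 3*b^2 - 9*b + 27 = (b - 3)*(b^2 - 9) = (b - 3)*(b + 3)*(b - 3)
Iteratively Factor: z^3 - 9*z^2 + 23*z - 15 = (z - 5)*(z^2 - 4*z + 3) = (z - 5)*(z - 3)*(z - 1)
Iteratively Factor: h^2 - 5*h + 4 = (h - 4)*(h - 1)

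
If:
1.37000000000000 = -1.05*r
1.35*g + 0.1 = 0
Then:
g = -0.07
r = -1.30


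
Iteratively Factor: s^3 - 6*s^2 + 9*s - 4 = (s - 1)*(s^2 - 5*s + 4) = (s - 4)*(s - 1)*(s - 1)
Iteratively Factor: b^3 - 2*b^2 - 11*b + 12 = (b - 1)*(b^2 - b - 12) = (b - 1)*(b + 3)*(b - 4)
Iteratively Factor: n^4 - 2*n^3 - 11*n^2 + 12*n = (n + 3)*(n^3 - 5*n^2 + 4*n) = (n - 1)*(n + 3)*(n^2 - 4*n) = n*(n - 1)*(n + 3)*(n - 4)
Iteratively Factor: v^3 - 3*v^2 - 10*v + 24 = (v - 2)*(v^2 - v - 12) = (v - 4)*(v - 2)*(v + 3)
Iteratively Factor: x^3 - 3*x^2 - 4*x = (x)*(x^2 - 3*x - 4) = x*(x - 4)*(x + 1)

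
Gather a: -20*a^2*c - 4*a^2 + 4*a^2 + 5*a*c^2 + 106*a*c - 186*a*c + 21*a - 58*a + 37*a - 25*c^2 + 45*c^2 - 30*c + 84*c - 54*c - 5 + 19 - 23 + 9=-20*a^2*c + a*(5*c^2 - 80*c) + 20*c^2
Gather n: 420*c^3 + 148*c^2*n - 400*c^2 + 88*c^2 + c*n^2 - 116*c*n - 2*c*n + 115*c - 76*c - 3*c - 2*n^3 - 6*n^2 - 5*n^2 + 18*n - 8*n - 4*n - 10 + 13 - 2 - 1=420*c^3 - 312*c^2 + 36*c - 2*n^3 + n^2*(c - 11) + n*(148*c^2 - 118*c + 6)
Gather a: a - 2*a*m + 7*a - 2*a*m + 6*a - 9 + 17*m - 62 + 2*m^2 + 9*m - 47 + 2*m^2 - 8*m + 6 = a*(14 - 4*m) + 4*m^2 + 18*m - 112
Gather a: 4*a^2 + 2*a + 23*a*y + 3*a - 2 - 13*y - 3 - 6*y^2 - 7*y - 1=4*a^2 + a*(23*y + 5) - 6*y^2 - 20*y - 6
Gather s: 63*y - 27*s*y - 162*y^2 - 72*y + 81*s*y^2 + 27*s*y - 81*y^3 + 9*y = 81*s*y^2 - 81*y^3 - 162*y^2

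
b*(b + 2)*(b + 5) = b^3 + 7*b^2 + 10*b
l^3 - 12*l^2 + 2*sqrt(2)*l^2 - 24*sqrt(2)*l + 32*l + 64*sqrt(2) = (l - 8)*(l - 4)*(l + 2*sqrt(2))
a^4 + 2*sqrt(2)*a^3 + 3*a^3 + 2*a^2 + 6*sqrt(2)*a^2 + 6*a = a*(a + 3)*(a + sqrt(2))^2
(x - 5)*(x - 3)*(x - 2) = x^3 - 10*x^2 + 31*x - 30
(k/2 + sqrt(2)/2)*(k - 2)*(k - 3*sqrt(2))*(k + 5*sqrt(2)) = k^4/2 - k^3 + 3*sqrt(2)*k^3/2 - 13*k^2 - 3*sqrt(2)*k^2 - 15*sqrt(2)*k + 26*k + 30*sqrt(2)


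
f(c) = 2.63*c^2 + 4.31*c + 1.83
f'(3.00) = 20.09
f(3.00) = 38.43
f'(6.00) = 35.87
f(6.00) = 122.37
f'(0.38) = 6.31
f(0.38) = 3.85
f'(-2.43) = -8.47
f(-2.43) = 6.89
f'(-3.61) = -14.68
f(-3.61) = 20.55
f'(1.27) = 10.99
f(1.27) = 11.55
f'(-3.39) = -13.52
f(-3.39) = 17.44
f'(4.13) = 26.03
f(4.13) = 64.49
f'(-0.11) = 3.73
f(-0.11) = 1.39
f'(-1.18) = -1.90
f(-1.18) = 0.41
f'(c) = 5.26*c + 4.31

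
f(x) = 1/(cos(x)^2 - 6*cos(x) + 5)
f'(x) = (2*sin(x)*cos(x) - 6*sin(x))/(cos(x)^2 - 6*cos(x) + 5)^2 = 2*(cos(x) - 3)*sin(x)/(cos(x)^2 - 6*cos(x) + 5)^2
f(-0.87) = 0.65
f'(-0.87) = 1.50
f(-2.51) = 0.10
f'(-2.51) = 0.04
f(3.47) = 0.09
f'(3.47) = 0.02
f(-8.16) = 0.14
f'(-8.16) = 0.13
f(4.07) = 0.11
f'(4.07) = 0.07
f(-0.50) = 1.98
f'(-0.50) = 7.99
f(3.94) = 0.10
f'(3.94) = 0.06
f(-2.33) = 0.10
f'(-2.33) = 0.06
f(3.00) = 0.08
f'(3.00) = -0.00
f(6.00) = 6.21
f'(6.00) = 44.03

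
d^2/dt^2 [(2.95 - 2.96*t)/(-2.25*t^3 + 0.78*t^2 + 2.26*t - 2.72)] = (89.91*t^5 - 210.3813*t^4 + 116.540928*t^3 - 138.14658*t^2 + 114.802056*t - 6.26085599999999)/(11.390625*t^9 - 11.84625*t^8 - 30.21705*t^7 + 64.633248*t^6 + 1.70974799999999*t^5 - 89.97444*t^4 + 67.16492*t^3 + 24.36576*t^2 - 50.161152*t + 20.123648)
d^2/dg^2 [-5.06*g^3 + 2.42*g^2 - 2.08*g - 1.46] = 4.84 - 30.36*g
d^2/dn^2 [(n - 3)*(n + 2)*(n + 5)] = 6*n + 8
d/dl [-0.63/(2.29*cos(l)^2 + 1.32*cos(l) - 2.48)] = -(2.8854*cos(l) + 0.8316)*sin(l)/(2.29*cos(l)^2 + 1.32*cos(l) - 2.48)^2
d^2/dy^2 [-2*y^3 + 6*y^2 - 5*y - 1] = 12 - 12*y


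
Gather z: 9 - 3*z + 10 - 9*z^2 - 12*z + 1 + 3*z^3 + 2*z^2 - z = 3*z^3 - 7*z^2 - 16*z + 20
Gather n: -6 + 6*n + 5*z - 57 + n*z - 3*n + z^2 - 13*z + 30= n*(z + 3) + z^2 - 8*z - 33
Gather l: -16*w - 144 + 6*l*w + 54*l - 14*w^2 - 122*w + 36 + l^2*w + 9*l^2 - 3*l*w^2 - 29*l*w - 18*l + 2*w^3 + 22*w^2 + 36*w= l^2*(w + 9) + l*(-3*w^2 - 23*w + 36) + 2*w^3 + 8*w^2 - 102*w - 108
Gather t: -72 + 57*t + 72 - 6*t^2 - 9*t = -6*t^2 + 48*t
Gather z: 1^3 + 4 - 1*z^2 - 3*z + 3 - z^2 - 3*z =-2*z^2 - 6*z + 8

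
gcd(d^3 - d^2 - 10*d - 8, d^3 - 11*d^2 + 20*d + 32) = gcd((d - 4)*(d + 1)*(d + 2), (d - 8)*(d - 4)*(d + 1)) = d^2 - 3*d - 4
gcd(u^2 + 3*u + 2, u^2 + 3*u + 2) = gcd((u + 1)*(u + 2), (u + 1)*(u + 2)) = u^2 + 3*u + 2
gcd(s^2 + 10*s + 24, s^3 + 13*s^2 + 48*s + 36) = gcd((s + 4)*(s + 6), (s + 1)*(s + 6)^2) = s + 6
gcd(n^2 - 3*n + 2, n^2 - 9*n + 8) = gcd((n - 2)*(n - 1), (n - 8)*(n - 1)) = n - 1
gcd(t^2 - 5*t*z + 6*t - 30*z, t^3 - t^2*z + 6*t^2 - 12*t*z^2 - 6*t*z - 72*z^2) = t + 6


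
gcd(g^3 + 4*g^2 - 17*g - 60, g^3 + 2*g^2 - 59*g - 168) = g + 3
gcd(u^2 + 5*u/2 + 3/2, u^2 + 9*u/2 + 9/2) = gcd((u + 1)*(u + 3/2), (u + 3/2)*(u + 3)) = u + 3/2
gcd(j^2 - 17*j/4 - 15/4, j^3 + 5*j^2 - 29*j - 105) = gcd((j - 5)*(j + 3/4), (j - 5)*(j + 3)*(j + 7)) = j - 5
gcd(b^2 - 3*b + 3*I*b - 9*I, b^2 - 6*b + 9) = b - 3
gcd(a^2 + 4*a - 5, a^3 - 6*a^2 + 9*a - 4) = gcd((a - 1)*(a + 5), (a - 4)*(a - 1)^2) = a - 1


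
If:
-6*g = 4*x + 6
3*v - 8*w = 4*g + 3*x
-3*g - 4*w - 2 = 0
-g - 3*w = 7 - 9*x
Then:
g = -76/49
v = 155/294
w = 65/98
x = 81/98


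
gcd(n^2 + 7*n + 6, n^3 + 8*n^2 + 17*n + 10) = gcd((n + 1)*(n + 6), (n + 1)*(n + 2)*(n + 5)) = n + 1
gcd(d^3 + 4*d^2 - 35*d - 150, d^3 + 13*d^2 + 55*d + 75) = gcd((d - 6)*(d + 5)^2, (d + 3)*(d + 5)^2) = d^2 + 10*d + 25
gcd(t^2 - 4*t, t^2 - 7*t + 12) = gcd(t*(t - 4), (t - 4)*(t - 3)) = t - 4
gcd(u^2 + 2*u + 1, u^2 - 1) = u + 1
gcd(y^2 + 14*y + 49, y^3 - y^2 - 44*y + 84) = y + 7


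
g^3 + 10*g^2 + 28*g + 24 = (g + 2)^2*(g + 6)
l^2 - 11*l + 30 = (l - 6)*(l - 5)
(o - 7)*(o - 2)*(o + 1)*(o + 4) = o^4 - 4*o^3 - 27*o^2 + 34*o + 56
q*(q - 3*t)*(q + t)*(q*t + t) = q^4*t - 2*q^3*t^2 + q^3*t - 3*q^2*t^3 - 2*q^2*t^2 - 3*q*t^3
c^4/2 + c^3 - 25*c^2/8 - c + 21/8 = (c/2 + 1/2)*(c - 3/2)*(c - 1)*(c + 7/2)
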